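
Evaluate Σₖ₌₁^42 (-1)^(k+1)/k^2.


S = 1 - 1/4 + 1/9 - 1/16 + 1/25 - 1/36 + 1/49 - 1/64 ± ...
= 0.8222
(Full series converges to +π²/12 ≈ +0.8225)

S_42 = 0.8222


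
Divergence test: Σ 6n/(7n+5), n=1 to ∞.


lim(n→∞) 6n/(7n+5) = 6/7 = 6/7  (divide numerator and denominator by n)
lim aₙ = 6/7 ≠ 0 → series DIVERGES

Diverges (lim aₙ = 6/7 ≠ 0)


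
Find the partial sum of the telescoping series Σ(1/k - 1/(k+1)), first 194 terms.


Telescoping: adjacent terms cancel.
= 1/1 - 1/195
= 1 - 1/195 = 194/195

Sum = 194/195


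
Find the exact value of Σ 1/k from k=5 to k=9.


Σₖ₌5^9 1/k = 1/5 + 1/6 + 1/7 + 1/8 + 1/9
= 1879/2520
≈ 0.7456

Sum = 1879/2520 ≈ 0.7456


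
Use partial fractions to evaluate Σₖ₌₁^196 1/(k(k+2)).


1/(k(k+2)) = (1/2)·(1/k - 1/(k+2)) (partial fractions)
Telescoping: Σ = (1/2)·(1 + 1/2 - 1/197 - 1/198) = 29057/39006

Sum = 29057/39006


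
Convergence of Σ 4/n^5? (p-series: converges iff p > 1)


p-series test: Σ c/n^p converges if p > 1, diverges if p ≤ 1 (constant c > 0 doesn't affect convergence).
p = 5
5 > 1 → CONVERGES

Converges (p = 5 > 1)


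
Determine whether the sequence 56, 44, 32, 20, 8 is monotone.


Differences: -12, -12, -12, -12
All differences < 0 → strictly DECREASING

Monotonically decreasing


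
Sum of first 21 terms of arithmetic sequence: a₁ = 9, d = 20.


aₙ = 9 + (21-1)×20 = 409
Sₙ = n(a₁+aₙ)/2 = 21×(9+409)/2
= 21×418/2 = 4389

S_21 = 4389


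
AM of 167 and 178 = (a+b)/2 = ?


AM = (167 + 178)/2 = 345/2 = 172.5

AM = 172.5


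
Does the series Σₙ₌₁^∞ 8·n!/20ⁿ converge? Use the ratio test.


aₙ = 8·n!/20^n
a_{n+1}/aₙ = (n+1)!/20^(n+1) × 20^n/n!  (constant 8 cancels)
= (n+1)/20
L = lim(n→∞) (n+1)/20 = ∞
L > 1 → series DIVERGES

Diverges (ratio test: L = ∞ > 1)


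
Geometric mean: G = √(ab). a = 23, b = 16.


GM = √(23×16) = √368 = 19.1833

GM = 19.1833


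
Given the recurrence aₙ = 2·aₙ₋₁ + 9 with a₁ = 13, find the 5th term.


Computing step by step:
a_1 = 13
a_2 = 35
a_3 = 79
a_4 = 167
a_5 = 343


a_5 = 343


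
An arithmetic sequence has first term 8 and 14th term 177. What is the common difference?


d = (aₙ - a₁)/(n-1)
= (177 - 8)/(14-1)
= 169/13 = 13

d = 13


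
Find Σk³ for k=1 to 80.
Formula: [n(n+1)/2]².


n(n+1)/2 = 80×81/2 = 3240
Σk³ = 3240² = 10497600

Σk³ = 10497600


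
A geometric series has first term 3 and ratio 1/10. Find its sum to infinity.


S∞ = a₁/(1-r) = 3/(1 - 1/10)
= 3/(9/10)
= 10/3

S∞ = 10/3


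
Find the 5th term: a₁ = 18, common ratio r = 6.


aₙ = a₁·r^(n-1)
= 18×6^4
= 18×1296
= 23328

a_5 = 23328


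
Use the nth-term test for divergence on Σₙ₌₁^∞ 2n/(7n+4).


lim(n→∞) 2n/(7n+4) = 2/7 = 2/7  (divide numerator and denominator by n)
lim aₙ = 2/7 ≠ 0 → series DIVERGES

Diverges (lim aₙ = 2/7 ≠ 0)


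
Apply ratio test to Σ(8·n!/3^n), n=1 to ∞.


aₙ = 8·n!/3^n
a_{n+1}/aₙ = (n+1)!/3^(n+1) × 3^n/n!  (constant 8 cancels)
= (n+1)/3
L = lim(n→∞) (n+1)/3 = ∞
L > 1 → series DIVERGES

Diverges (ratio test: L = ∞ > 1)


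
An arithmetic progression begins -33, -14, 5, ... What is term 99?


aₙ = a₁ + (n-1)d
= -33 + (99-1)×19
= -33 + 1862
= 1829

a_99 = 1829


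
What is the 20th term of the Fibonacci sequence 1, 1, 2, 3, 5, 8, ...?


Fibonacci sequence: 1, 1, 2, 3, 5, 8, 13, 21, 34, 55, 89, ...
F(20) = 6765

F(20) = 6765


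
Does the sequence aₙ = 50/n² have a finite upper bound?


a₁ = 50, a₂ = 50/4, a₃ = 50/9, ...
0 < aₙ ≤ 50 for all n ≥ 1
The sequence IS bounded

Bounded (0 < aₙ ≤ 50)


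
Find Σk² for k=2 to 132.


Σₖ₌2^132 k² = Σₖ₌₁^132 k² − Σₖ₌₁^1 k²
= 132·133·265/6 − 1·2·3/6
= 775390 − 1 = 775389

Σk² = 775389


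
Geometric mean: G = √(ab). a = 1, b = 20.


GM = √(1×20) = √20 = 4.4721

GM = 4.4721


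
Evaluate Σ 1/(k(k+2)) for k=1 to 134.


1/(k(k+2)) = (1/2)·(1/k - 1/(k+2)) (partial fractions)
Telescoping: Σ = (1/2)·(1 + 1/2 - 1/135 - 1/136) = 27269/36720

Sum = 27269/36720


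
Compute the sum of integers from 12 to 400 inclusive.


Σₖ₌12^400 k = Σₖ₌₁^400 k − Σₖ₌₁^11 k
= 400·401/2 − 11·12/2
= 80200 − 66 = 80134

Σk = 80134


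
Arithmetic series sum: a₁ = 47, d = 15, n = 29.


aₙ = 47 + (29-1)×15 = 467
Sₙ = n(a₁+aₙ)/2 = 29×(47+467)/2
= 29×514/2 = 7453

S_29 = 7453


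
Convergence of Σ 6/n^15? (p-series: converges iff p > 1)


p-series test: Σ c/n^p converges if p > 1, diverges if p ≤ 1 (constant c > 0 doesn't affect convergence).
p = 15
15 > 1 → CONVERGES

Converges (p = 15 > 1)


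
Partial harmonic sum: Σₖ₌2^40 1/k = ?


Σₖ₌2^40 1/k = 1/2 + 1/3 + 1/4 + ... + 1/40
= 1592457339642613/485721041551200
≈ 3.2785

Sum = 1592457339642613/485721041551200 ≈ 3.2785


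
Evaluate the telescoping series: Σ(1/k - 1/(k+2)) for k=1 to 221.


Telescoping with gap 2: two head and two tail terms survive.
= (1 + 1/2) - (1/222 + 1/223)
= 3/2 - 1/222 - 1/223 = 36907/24753

Sum = 36907/24753


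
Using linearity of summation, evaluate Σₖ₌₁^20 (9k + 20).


Σ(9k+20) = 9·Σk + 20·n
= 9·210 + 20·20
= 1890 + 400 = 2290

Σ = 2290


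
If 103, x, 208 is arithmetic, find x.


AM = (103 + 208)/2 = 311/2 = 155.5

AM = 155.5


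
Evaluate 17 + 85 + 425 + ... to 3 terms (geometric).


Sₙ = 17×(5^3 - 1)/(5 - 1)
= 17×(125 - 1)/4
= 17×124/4
= 527

S_3 = 527


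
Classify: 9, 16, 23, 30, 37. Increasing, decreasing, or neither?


Differences: 7, 7, 7, 7
All differences > 0 → strictly INCREASING

Monotonically increasing


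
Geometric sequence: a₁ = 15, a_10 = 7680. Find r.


r^(n-1) = aₙ/a₁
r^9 = 7680/15 = 512
r = 512^(1/9)
= 2

r = 2


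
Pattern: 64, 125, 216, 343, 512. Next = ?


Pattern: perfect cubes: n³
Terms: 64, 125, 216, 343, 512
Next term = 729

Next term = 729


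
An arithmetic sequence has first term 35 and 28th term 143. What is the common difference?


d = (aₙ - a₁)/(n-1)
= (143 - 35)/(28-1)
= 108/27 = 4

d = 4


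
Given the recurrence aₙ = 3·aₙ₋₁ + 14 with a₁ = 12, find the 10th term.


Computing step by step:
a_1 = 12
a_2 = 50
a_3 = 164
a_4 = 506
a_5 = 1532
a_6 = 4610
a_7 = 13844
a_8 = 41546
a_9 = 124652
a_10 = 373970


a_10 = 373970


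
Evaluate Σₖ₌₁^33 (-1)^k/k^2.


S = -1 + 1/4 - 1/9 + 1/16 - 1/25 + 1/36 - 1/49 + 1/64 ± ...
= -0.8229
(Full series converges to -π²/12 ≈ -0.8225)

S_33 = -0.8229


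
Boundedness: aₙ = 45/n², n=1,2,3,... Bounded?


a₁ = 45, a₂ = 45/4, a₃ = 45/9, ...
0 < aₙ ≤ 45 for all n ≥ 1
The sequence IS bounded

Bounded (0 < aₙ ≤ 45)


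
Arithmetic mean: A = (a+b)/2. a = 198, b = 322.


AM = (198 + 322)/2 = 520/2 = 260

AM = 260


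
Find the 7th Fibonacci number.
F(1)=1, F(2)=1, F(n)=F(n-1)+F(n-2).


Fibonacci sequence: 1, 1, 2, 3, 5, 8, 13
F(7) = 13

F(7) = 13


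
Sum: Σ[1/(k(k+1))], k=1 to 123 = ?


1/(k(k+1)) = 1/k - 1/(k+1) (partial fractions)
Telescoping: Σ = 1 - 1/124 = 123/124

Sum = 123/124


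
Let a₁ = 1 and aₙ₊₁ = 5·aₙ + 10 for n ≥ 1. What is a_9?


Computing step by step:
a_1 = 1
a_2 = 15
a_3 = 85
a_4 = 435
a_5 = 2185
a_6 = 10935
a_7 = 54685
a_8 = 273435
a_9 = 1367185


a_9 = 1367185


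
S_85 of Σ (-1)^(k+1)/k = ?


S = 1 - 1/2 + 1/3 - 1/4 + 1/5 - 1/6 + 1/7 - 1/8 ± ...
= 0.699
(Full series converges to +ln(2) ≈ +0.6931)

S_85 = 0.699


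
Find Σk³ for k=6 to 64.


Σₖ₌6^64 k³ = [64·65/2]² − [5·6/2]²
= 4326400 − 225 = 4326175

Σk³ = 4326175


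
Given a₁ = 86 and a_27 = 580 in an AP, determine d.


d = (aₙ - a₁)/(n-1)
= (580 - 86)/(27-1)
= 494/26 = 19

d = 19


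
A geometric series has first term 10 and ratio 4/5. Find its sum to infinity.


S∞ = a₁/(1-r) = 10/(1 - 4/5)
= 10/(1/5)
= 50

S∞ = 50


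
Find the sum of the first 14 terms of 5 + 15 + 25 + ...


aₙ = 5 + (14-1)×10 = 135
Sₙ = n(a₁+aₙ)/2 = 14×(5+135)/2
= 14×140/2 = 980

S_14 = 980


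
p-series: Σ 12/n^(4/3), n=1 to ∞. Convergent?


p-series test: Σ c/n^p converges if p > 1, diverges if p ≤ 1 (constant c > 0 doesn't affect convergence).
p = 4/3
4/3 > 1 → CONVERGES

Converges (p = 4/3 > 1)


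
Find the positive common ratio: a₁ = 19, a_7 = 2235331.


r^(n-1) = aₙ/a₁
r^6 = 2235331/19 = 117649
r = 117649^(1/6)
= ±7; taking r > 0 gives r = 7

r = 7


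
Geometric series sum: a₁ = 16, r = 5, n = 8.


Sₙ = 16×(5^8 - 1)/(5 - 1)
= 16×(390625 - 1)/4
= 16×390624/4
= 1562496

S_8 = 1562496


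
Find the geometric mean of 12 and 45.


GM = √(12×45) = √540 = 23.2379

GM = 23.2379


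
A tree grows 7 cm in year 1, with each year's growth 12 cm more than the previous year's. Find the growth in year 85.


aₙ = a₁ + (n-1)d
= 7 + (85-1)×12
= 7 + 1008
= 1015

a_85 = 1015


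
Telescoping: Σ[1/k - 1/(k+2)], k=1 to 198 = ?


Telescoping with gap 2: two head and two tail terms survive.
= (1 + 1/2) - (1/199 + 1/200)
= 3/2 - 1/199 - 1/200 = 59301/39800

Sum = 59301/39800


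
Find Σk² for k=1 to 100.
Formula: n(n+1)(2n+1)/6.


n = 100
n(n+1)(2n+1)/6 = 100×101×201/6
= 2030100/6 = 338350

Σk² = 338350


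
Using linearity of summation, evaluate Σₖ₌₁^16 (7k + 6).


Σ(7k+6) = 7·Σk + 6·n
= 7·136 + 6·16
= 952 + 96 = 1048

Σ = 1048


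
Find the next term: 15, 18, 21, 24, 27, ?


Pattern: arithmetic (d=3)
Terms: 15, 18, 21, 24, 27
Next term = 30

Next term = 30


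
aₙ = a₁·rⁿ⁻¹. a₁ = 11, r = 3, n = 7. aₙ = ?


aₙ = a₁·r^(n-1)
= 11×3^6
= 11×729
= 8019

a_7 = 8019


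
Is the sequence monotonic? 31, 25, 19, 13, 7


Differences: -6, -6, -6, -6
All differences < 0 → strictly DECREASING

Monotonically decreasing


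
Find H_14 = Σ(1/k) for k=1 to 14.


H_14 = 1/1 + 1/2 + 1/3 + ... + 1/14
= 1171733/360360
≈ 3.2516

H_14 = 1171733/360360 ≈ 3.2516


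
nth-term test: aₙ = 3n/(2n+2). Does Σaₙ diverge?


lim(n→∞) 3n/(2n+2) = 3/2 = 3/2  (divide numerator and denominator by n)
lim aₙ = 3/2 ≠ 0 → series DIVERGES

Diverges (lim aₙ = 3/2 ≠ 0)


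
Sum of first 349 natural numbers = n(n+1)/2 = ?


n(n+1)/2 = 349×350/2 = 122150/2 = 61075

Σk = 61075


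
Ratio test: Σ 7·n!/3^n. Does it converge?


aₙ = 7·n!/3^n
a_{n+1}/aₙ = (n+1)!/3^(n+1) × 3^n/n!  (constant 7 cancels)
= (n+1)/3
L = lim(n→∞) (n+1)/3 = ∞
L > 1 → series DIVERGES

Diverges (ratio test: L = ∞ > 1)


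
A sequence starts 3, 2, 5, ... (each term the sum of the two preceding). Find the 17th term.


Computing iteratively: 3, 2, 5, 7, 12, 19, 31, 50, 81, 131, 212, 343, ...
a_17 = 3804

a_17 = 3804


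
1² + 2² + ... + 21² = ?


n = 21
n(n+1)(2n+1)/6 = 21×22×43/6
= 19866/6 = 3311

Σk² = 3311


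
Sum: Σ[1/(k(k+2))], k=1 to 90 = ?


1/(k(k+2)) = (1/2)·(1/k - 1/(k+2)) (partial fractions)
Telescoping: Σ = (1/2)·(1 + 1/2 - 1/91 - 1/92) = 12375/16744

Sum = 12375/16744


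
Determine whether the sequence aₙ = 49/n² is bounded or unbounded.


a₁ = 49, a₂ = 49/4, a₃ = 49/9, ...
0 < aₙ ≤ 49 for all n ≥ 1
The sequence IS bounded

Bounded (0 < aₙ ≤ 49)


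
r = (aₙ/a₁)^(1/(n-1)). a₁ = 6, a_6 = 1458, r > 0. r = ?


r^(n-1) = aₙ/a₁
r^5 = 1458/6 = 243
r = 243^(1/5)
= 3

r = 3


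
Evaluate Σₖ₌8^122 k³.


Σₖ₌8^122 k³ = [122·123/2]² − [7·8/2]²
= 56295009 − 784 = 56294225

Σk³ = 56294225


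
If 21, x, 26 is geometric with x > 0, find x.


GM = √(21×26) = √546 = 23.3666

GM = 23.3666


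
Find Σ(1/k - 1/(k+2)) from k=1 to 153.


Telescoping with gap 2: two head and two tail terms survive.
= (1 + 1/2) - (1/154 + 1/155)
= 3/2 - 1/154 - 1/155 = 17748/11935

Sum = 17748/11935


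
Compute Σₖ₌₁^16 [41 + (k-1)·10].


aₙ = 41 + (16-1)×10 = 191
Sₙ = n(a₁+aₙ)/2 = 16×(41+191)/2
= 16×232/2 = 1856

S_16 = 1856


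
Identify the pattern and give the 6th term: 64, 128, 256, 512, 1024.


Pattern: powers of 2: 2ⁿ
Terms: 64, 128, 256, 512, 1024
Next term = 2048

Next term = 2048


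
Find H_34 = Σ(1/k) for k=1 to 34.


H_34 = 1/1 + 1/2 + 1/3 + ... + 1/34
= 54062195834749/13127595717600
≈ 4.1182

H_34 = 54062195834749/13127595717600 ≈ 4.1182


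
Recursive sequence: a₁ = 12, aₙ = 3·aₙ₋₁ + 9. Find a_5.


Computing step by step:
a_1 = 12
a_2 = 45
a_3 = 144
a_4 = 441
a_5 = 1332


a_5 = 1332


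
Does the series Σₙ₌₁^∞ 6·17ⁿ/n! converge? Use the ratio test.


aₙ = 6·17^n/n!
a_{n+1}/aₙ = 17^(n+1)/(n+1)! × n!/17^n  (constant 6 cancels)
= 17/(n+1)
L = lim(n→∞) 17/(n+1) = 0
L < 1 → series CONVERGES

Converges (ratio test: L = 0 < 1)


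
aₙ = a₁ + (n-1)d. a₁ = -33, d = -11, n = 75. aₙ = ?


aₙ = a₁ + (n-1)d
= -33 + (75-1)×-11
= -33 - 814
= -847

a_75 = -847


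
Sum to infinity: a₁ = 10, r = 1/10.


S∞ = a₁/(1-r) = 10/(1 - 1/10)
= 10/(9/10)
= 100/9

S∞ = 100/9


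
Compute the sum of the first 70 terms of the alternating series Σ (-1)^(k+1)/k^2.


S = 1 - 1/4 + 1/9 - 1/16 + 1/25 - 1/36 + 1/49 - 1/64 ± ...
= 0.8224
(Full series converges to +π²/12 ≈ +0.8225)

S_70 = 0.8224


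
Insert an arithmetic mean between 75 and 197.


AM = (75 + 197)/2 = 272/2 = 136

AM = 136


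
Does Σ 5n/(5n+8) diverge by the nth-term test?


lim(n→∞) 5n/(5n+8) = 5/5 = 1  (divide numerator and denominator by n)
lim aₙ = 1 ≠ 0 → series DIVERGES

Diverges (lim aₙ = 1 ≠ 0)


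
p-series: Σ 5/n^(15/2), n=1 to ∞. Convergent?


p-series test: Σ c/n^p converges if p > 1, diverges if p ≤ 1 (constant c > 0 doesn't affect convergence).
p = 15/2
15/2 > 1 → CONVERGES

Converges (p = 15/2 > 1)


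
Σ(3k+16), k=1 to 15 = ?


Σ(3k+16) = 3·Σk + 16·n
= 3·120 + 16·15
= 360 + 240 = 600

Σ = 600


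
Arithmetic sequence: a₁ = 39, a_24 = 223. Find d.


d = (aₙ - a₁)/(n-1)
= (223 - 39)/(24-1)
= 184/23 = 8

d = 8


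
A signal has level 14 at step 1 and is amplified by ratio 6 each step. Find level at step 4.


aₙ = a₁·r^(n-1)
= 14×6^3
= 14×216
= 3024

a_4 = 3024


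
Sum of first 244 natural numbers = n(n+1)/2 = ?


n(n+1)/2 = 244×245/2 = 59780/2 = 29890

Σk = 29890


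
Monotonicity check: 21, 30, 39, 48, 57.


Differences: 9, 9, 9, 9
All differences > 0 → strictly INCREASING

Monotonically increasing


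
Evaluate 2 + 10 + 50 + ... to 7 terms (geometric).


Sₙ = 2×(5^7 - 1)/(5 - 1)
= 2×(78125 - 1)/4
= 2×78124/4
= 39062

S_7 = 39062


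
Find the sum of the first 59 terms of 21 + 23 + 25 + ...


aₙ = 21 + (59-1)×2 = 137
Sₙ = n(a₁+aₙ)/2 = 59×(21+137)/2
= 59×158/2 = 4661

S_59 = 4661


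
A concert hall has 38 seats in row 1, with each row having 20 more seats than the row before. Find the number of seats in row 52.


aₙ = a₁ + (n-1)d
= 38 + (52-1)×20
= 38 + 1020
= 1058

a_52 = 1058


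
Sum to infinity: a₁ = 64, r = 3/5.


S∞ = a₁/(1-r) = 64/(1 - 3/5)
= 64/(2/5)
= 160

S∞ = 160


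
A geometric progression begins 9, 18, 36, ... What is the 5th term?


aₙ = a₁·r^(n-1)
= 9×2^4
= 9×16
= 144

a_5 = 144


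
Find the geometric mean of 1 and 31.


GM = √(1×31) = √31 = 5.5678

GM = 5.5678


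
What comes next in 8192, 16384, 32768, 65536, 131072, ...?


Pattern: powers of 2: 2ⁿ
Terms: 8192, 16384, 32768, 65536, 131072
Next term = 262144

Next term = 262144


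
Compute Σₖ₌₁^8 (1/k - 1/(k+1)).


Telescoping: adjacent terms cancel.
= 1/1 - 1/9
= 1 - 1/9 = 8/9

Sum = 8/9


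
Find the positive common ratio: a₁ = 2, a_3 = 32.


r^(n-1) = aₙ/a₁
r^2 = 32/2 = 16
r = 16^(1/2)
= ±4; taking r > 0 gives r = 4

r = 4


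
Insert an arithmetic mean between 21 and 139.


AM = (21 + 139)/2 = 160/2 = 80

AM = 80


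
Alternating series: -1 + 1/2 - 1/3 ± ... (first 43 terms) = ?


S = -1 + 1/2 - 1/3 + 1/4 - 1/5 + 1/6 - 1/7 + 1/8 ± ...
= -0.7046
(Full series converges to -ln(2) ≈ -0.6931)

S_43 = -0.7046


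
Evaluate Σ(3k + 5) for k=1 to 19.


Σ(3k+5) = 3·Σk + 5·n
= 3·190 + 5·19
= 570 + 95 = 665

Σ = 665


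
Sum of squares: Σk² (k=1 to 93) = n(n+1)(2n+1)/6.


n = 93
n(n+1)(2n+1)/6 = 93×94×187/6
= 1634754/6 = 272459

Σk² = 272459


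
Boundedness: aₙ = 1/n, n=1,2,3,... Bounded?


a₁ = 1, a₂ = 1/2, a₃ = 1/3, ...
0 < aₙ ≤ 1 for all n ≥ 1
Lower bound: 0, Upper bound: 1
The sequence IS bounded

Bounded (0 < aₙ ≤ 1)


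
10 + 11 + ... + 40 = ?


Σₖ₌10^40 k = Σₖ₌₁^40 k − Σₖ₌₁^9 k
= 40·41/2 − 9·10/2
= 820 − 45 = 775

Σk = 775


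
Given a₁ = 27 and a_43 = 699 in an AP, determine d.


d = (aₙ - a₁)/(n-1)
= (699 - 27)/(43-1)
= 672/42 = 16

d = 16


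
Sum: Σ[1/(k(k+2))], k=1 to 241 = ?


1/(k(k+2)) = (1/2)·(1/k - 1/(k+2)) (partial fractions)
Telescoping: Σ = (1/2)·(1 + 1/2 - 1/242 - 1/243) = 21931/29403

Sum = 21931/29403


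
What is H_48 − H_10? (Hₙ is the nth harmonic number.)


Σₖ₌11^48 1/k = 1/11 + 1/12 + 1/13 + ... + 1/48
= 677286844336960408373/442720643463713815200
≈ 1.5298

Sum = 677286844336960408373/442720643463713815200 ≈ 1.5298


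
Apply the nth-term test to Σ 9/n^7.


lim(n→∞) 9/n^7 = 0
lim aₙ = 0 → nth-term test is INCONCLUSIVE
(Need other tests; this is actually a convergent p-series with p=7 > 1)

Inconclusive (lim aₙ = 0; need another test)


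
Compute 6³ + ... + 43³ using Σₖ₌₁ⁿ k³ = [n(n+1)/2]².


Σₖ₌6^43 k³ = [43·44/2]² − [5·6/2]²
= 894916 − 225 = 894691

Σk³ = 894691


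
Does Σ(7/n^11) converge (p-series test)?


p-series test: Σ c/n^p converges if p > 1, diverges if p ≤ 1 (constant c > 0 doesn't affect convergence).
p = 11
11 > 1 → CONVERGES

Converges (p = 11 > 1)


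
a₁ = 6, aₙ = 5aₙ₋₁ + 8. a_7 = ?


Computing step by step:
a_1 = 6
a_2 = 38
a_3 = 198
a_4 = 998
a_5 = 4998
a_6 = 24998
a_7 = 124998


a_7 = 124998


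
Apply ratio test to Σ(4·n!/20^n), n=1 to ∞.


aₙ = 4·n!/20^n
a_{n+1}/aₙ = (n+1)!/20^(n+1) × 20^n/n!  (constant 4 cancels)
= (n+1)/20
L = lim(n→∞) (n+1)/20 = ∞
L > 1 → series DIVERGES

Diverges (ratio test: L = ∞ > 1)


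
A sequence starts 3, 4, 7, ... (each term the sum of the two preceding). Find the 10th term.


Computing iteratively: 3, 4, 7, 11, 18, 29, 47, 76, 123, 199
a_10 = 199

a_10 = 199


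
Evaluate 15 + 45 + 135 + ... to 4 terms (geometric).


Sₙ = 15×(3^4 - 1)/(3 - 1)
= 15×(81 - 1)/2
= 15×80/2
= 600

S_4 = 600


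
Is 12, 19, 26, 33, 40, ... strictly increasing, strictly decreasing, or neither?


Differences: 7, 7, 7, 7
All differences > 0 → strictly INCREASING

Monotonically increasing


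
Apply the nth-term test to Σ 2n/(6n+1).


lim(n→∞) 2n/(6n+1) = 2/6 = 1/3  (divide numerator and denominator by n)
lim aₙ = 1/3 ≠ 0 → series DIVERGES

Diverges (lim aₙ = 1/3 ≠ 0)


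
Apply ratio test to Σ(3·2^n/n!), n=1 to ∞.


aₙ = 3·2^n/n!
a_{n+1}/aₙ = 2^(n+1)/(n+1)! × n!/2^n  (constant 3 cancels)
= 2/(n+1)
L = lim(n→∞) 2/(n+1) = 0
L < 1 → series CONVERGES

Converges (ratio test: L = 0 < 1)


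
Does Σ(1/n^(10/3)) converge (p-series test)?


p-series test: Σ c/n^p converges if p > 1, diverges if p ≤ 1 (constant c > 0 doesn't affect convergence).
p = 10/3
10/3 > 1 → CONVERGES

Converges (p = 10/3 > 1)


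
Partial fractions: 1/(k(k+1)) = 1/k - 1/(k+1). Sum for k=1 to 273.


1/(k(k+1)) = 1/k - 1/(k+1) (partial fractions)
Telescoping: Σ = 1 - 1/274 = 273/274

Sum = 273/274


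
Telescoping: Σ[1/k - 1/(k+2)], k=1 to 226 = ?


Telescoping with gap 2: two head and two tail terms survive.
= (1 + 1/2) - (1/227 + 1/228)
= 3/2 - 1/227 - 1/228 = 77179/51756

Sum = 77179/51756


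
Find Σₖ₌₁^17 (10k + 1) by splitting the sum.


Σ(10k+1) = 10·Σk + 1·n
= 10·153 + 1·17
= 1530 + 17 = 1547

Σ = 1547


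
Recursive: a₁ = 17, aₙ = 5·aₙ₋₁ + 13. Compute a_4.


Computing step by step:
a_1 = 17
a_2 = 98
a_3 = 503
a_4 = 2528


a_4 = 2528


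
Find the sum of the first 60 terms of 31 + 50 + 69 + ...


aₙ = 31 + (60-1)×19 = 1152
Sₙ = n(a₁+aₙ)/2 = 60×(31+1152)/2
= 60×1183/2 = 35490

S_60 = 35490


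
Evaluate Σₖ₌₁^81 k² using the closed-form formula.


n = 81
n(n+1)(2n+1)/6 = 81×82×163/6
= 1082646/6 = 180441

Σk² = 180441


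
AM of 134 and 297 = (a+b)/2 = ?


AM = (134 + 297)/2 = 431/2 = 215.5

AM = 215.5


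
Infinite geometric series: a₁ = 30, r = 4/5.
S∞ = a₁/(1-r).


S∞ = a₁/(1-r) = 30/(1 - 4/5)
= 30/(1/5)
= 150

S∞ = 150


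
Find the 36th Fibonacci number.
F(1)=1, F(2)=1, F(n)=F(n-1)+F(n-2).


Fibonacci sequence: 1, 1, 2, 3, 5, 8, 13, 21, 34, 55, 89, ...
F(36) = 14930352

F(36) = 14930352


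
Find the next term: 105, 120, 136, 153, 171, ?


Pattern: triangular numbers: n(n+1)/2
Terms: 105, 120, 136, 153, 171
Next term = 190

Next term = 190


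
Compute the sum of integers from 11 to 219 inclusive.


Σₖ₌11^219 k = Σₖ₌₁^219 k − Σₖ₌₁^10 k
= 219·220/2 − 10·11/2
= 24090 − 55 = 24035

Σk = 24035


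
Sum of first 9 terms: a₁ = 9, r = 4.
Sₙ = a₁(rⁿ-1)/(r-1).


Sₙ = 9×(4^9 - 1)/(4 - 1)
= 9×(262144 - 1)/3
= 9×262143/3
= 786429

S_9 = 786429


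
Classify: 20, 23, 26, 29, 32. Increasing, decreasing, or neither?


Differences: 3, 3, 3, 3
All differences > 0 → strictly INCREASING

Monotonically increasing


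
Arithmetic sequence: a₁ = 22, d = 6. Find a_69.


aₙ = a₁ + (n-1)d
= 22 + (69-1)×6
= 22 + 408
= 430

a_69 = 430


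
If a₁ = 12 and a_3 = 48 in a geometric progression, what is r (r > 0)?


r^(n-1) = aₙ/a₁
r^2 = 48/12 = 4
r = 4^(1/2)
= ±2; taking r > 0 gives r = 2

r = 2


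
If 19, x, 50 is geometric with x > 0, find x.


GM = √(19×50) = √950 = 30.8221

GM = 30.8221


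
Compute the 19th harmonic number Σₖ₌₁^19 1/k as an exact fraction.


H_19 = 1/1 + 1/2 + 1/3 + ... + 1/19
= 275295799/77597520
≈ 3.5477

H_19 = 275295799/77597520 ≈ 3.5477


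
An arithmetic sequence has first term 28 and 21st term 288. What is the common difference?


d = (aₙ - a₁)/(n-1)
= (288 - 28)/(21-1)
= 260/20 = 13

d = 13


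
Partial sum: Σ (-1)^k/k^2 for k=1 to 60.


S = -1 + 1/4 - 1/9 + 1/16 - 1/25 + 1/36 - 1/49 + 1/64 ± ...
= -0.8223
(Full series converges to -π²/12 ≈ -0.8225)

S_60 = -0.8223


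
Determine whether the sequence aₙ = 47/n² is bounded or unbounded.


a₁ = 47, a₂ = 47/4, a₃ = 47/9, ...
0 < aₙ ≤ 47 for all n ≥ 1
The sequence IS bounded

Bounded (0 < aₙ ≤ 47)


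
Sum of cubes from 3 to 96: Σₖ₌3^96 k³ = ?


Σₖ₌3^96 k³ = [96·97/2]² − [2·3/2]²
= 21678336 − 9 = 21678327

Σk³ = 21678327


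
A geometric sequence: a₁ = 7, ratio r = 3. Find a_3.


aₙ = a₁·r^(n-1)
= 7×3^2
= 7×9
= 63

a_3 = 63


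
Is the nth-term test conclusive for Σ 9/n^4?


lim(n→∞) 9/n^4 = 0
lim aₙ = 0 → nth-term test is INCONCLUSIVE
(Need other tests; this is actually a convergent p-series with p=4 > 1)

Inconclusive (lim aₙ = 0; need another test)


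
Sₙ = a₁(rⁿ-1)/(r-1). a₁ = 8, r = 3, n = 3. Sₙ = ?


Sₙ = 8×(3^3 - 1)/(3 - 1)
= 8×(27 - 1)/2
= 8×26/2
= 104

S_3 = 104


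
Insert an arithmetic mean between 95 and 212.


AM = (95 + 212)/2 = 307/2 = 153.5

AM = 153.5


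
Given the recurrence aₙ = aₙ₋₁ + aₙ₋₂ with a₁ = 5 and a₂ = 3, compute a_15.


Computing iteratively: 5, 3, 8, 11, 19, 30, 49, 79, 128, 207, 335, 542, ...
a_15 = 2296

a_15 = 2296


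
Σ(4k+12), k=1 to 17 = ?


Σ(4k+12) = 4·Σk + 12·n
= 4·153 + 12·17
= 612 + 204 = 816

Σ = 816


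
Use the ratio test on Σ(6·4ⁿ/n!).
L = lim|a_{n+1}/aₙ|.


aₙ = 6·4^n/n!
a_{n+1}/aₙ = 4^(n+1)/(n+1)! × n!/4^n  (constant 6 cancels)
= 4/(n+1)
L = lim(n→∞) 4/(n+1) = 0
L < 1 → series CONVERGES

Converges (ratio test: L = 0 < 1)


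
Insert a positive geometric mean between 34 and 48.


GM = √(34×48) = √1632 = 40.398

GM = 40.398


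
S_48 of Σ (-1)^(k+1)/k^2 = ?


S = 1 - 1/4 + 1/9 - 1/16 + 1/25 - 1/36 + 1/49 - 1/64 ± ...
= 0.8223
(Full series converges to +π²/12 ≈ +0.8225)

S_48 = 0.8223


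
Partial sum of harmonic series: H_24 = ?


H_24 = 1/1 + 1/2 + 1/3 + ... + 1/24
= 1347822955/356948592
≈ 3.776

H_24 = 1347822955/356948592 ≈ 3.776


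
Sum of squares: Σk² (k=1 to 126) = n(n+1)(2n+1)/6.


n = 126
n(n+1)(2n+1)/6 = 126×127×253/6
= 4048506/6 = 674751

Σk² = 674751


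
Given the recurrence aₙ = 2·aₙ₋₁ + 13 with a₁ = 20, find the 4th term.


Computing step by step:
a_1 = 20
a_2 = 53
a_3 = 119
a_4 = 251


a_4 = 251


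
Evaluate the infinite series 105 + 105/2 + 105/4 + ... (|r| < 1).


S∞ = a₁/(1-r) = 105/(1 - 1/2)
= 105/(1/2)
= 210

S∞ = 210


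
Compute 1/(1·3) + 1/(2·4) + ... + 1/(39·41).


1/(k(k+2)) = (1/2)·(1/k - 1/(k+2)) (partial fractions)
Telescoping: Σ = (1/2)·(1 + 1/2 - 1/40 - 1/41) = 2379/3280

Sum = 2379/3280


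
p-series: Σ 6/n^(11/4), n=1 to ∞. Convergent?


p-series test: Σ c/n^p converges if p > 1, diverges if p ≤ 1 (constant c > 0 doesn't affect convergence).
p = 11/4
11/4 > 1 → CONVERGES

Converges (p = 11/4 > 1)


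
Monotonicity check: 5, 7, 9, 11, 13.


Differences: 2, 2, 2, 2
All differences > 0 → strictly INCREASING

Monotonically increasing


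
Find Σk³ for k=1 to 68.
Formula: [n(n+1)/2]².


n(n+1)/2 = 68×69/2 = 2346
Σk³ = 2346² = 5503716

Σk³ = 5503716


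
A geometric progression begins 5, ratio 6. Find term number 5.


aₙ = a₁·r^(n-1)
= 5×6^4
= 5×1296
= 6480

a_5 = 6480


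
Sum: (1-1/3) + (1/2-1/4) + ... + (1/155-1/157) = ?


Telescoping with gap 2: two head and two tail terms survive.
= (1 + 1/2) - (1/156 + 1/157)
= 3/2 - 1/156 - 1/157 = 36425/24492

Sum = 36425/24492


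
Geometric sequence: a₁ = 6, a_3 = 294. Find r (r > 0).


r^(n-1) = aₙ/a₁
r^2 = 294/6 = 49
r = 49^(1/2)
= ±7; taking r > 0 gives r = 7

r = 7


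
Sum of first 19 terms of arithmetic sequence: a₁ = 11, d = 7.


aₙ = 11 + (19-1)×7 = 137
Sₙ = n(a₁+aₙ)/2 = 19×(11+137)/2
= 19×148/2 = 1406

S_19 = 1406


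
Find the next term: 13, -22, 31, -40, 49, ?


Pattern: alternating sign, magnitude arithmetic (d=9)
Terms: 13, -22, 31, -40, 49
Next term = -58

Next term = -58


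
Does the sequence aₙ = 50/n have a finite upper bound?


a₁ = 50, a₂ = 50/2, a₃ = 50/3, ...
0 < aₙ ≤ 50 for all n ≥ 1
Lower bound: 0, Upper bound: 50
The sequence IS bounded

Bounded (0 < aₙ ≤ 50)


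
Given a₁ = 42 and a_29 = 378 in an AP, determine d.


d = (aₙ - a₁)/(n-1)
= (378 - 42)/(29-1)
= 336/28 = 12

d = 12


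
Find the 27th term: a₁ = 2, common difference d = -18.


aₙ = a₁ + (n-1)d
= 2 + (27-1)×-18
= 2 - 468
= -466

a_27 = -466


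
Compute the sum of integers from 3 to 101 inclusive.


Σₖ₌3^101 k = Σₖ₌₁^101 k − Σₖ₌₁^2 k
= 101·102/2 − 2·3/2
= 5151 − 3 = 5148

Σk = 5148


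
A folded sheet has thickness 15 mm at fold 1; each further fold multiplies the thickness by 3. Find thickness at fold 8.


aₙ = a₁·r^(n-1)
= 15×3^7
= 15×2187
= 32805

a_8 = 32805


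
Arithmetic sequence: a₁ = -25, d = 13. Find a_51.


aₙ = a₁ + (n-1)d
= -25 + (51-1)×13
= -25 + 650
= 625

a_51 = 625


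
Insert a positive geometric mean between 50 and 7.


GM = √(50×7) = √350 = 18.7083

GM = 18.7083


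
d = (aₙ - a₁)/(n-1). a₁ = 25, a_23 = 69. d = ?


d = (aₙ - a₁)/(n-1)
= (69 - 25)/(23-1)
= 44/22 = 2

d = 2


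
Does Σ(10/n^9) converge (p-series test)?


p-series test: Σ c/n^p converges if p > 1, diverges if p ≤ 1 (constant c > 0 doesn't affect convergence).
p = 9
9 > 1 → CONVERGES

Converges (p = 9 > 1)


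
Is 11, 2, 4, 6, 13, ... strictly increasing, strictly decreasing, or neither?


Differences: -9, 2, 2, 7
Difference at position 2 is +2 (> 0) but position 1 is -9 (< 0) — sequence both rises and falls
→ NOT monotonic

Not monotonic


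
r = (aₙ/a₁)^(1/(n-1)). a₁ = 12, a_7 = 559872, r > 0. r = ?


r^(n-1) = aₙ/a₁
r^6 = 559872/12 = 46656
r = 46656^(1/6)
= ±6; taking r > 0 gives r = 6

r = 6


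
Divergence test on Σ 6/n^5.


lim(n→∞) 6/n^5 = 0
lim aₙ = 0 → nth-term test is INCONCLUSIVE
(Need other tests; this is actually a convergent p-series with p=5 > 1)

Inconclusive (lim aₙ = 0; need another test)


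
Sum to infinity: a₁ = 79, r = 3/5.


S∞ = a₁/(1-r) = 79/(1 - 3/5)
= 79/(2/5)
= 395/2

S∞ = 395/2


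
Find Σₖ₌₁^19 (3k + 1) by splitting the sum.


Σ(3k+1) = 3·Σk + 1·n
= 3·190 + 1·19
= 570 + 19 = 589

Σ = 589


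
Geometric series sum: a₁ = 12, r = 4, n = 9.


Sₙ = 12×(4^9 - 1)/(4 - 1)
= 12×(262144 - 1)/3
= 12×262143/3
= 1048572

S_9 = 1048572


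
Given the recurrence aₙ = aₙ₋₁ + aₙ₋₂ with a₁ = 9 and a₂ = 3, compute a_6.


Computing iteratively: 9, 3, 12, 15, 27, 42
a_6 = 42

a_6 = 42


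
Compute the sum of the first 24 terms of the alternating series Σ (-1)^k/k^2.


S = -1 + 1/4 - 1/9 + 1/16 - 1/25 + 1/36 - 1/49 + 1/64 ± ...
= -0.8216
(Full series converges to -π²/12 ≈ -0.8225)

S_24 = -0.8216


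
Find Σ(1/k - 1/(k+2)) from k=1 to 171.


Telescoping with gap 2: two head and two tail terms survive.
= (1 + 1/2) - (1/172 + 1/173)
= 3/2 - 1/172 - 1/173 = 44289/29756

Sum = 44289/29756


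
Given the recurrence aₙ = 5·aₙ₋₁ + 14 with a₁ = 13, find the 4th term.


Computing step by step:
a_1 = 13
a_2 = 79
a_3 = 409
a_4 = 2059


a_4 = 2059


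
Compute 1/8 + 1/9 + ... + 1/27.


Σₖ₌8^27 1/k = 1/8 + 1/9 + 1/10 + ... + 1/27
= 104294993063/80313433200
≈ 1.2986

Sum = 104294993063/80313433200 ≈ 1.2986


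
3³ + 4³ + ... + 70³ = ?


Σₖ₌3^70 k³ = [70·71/2]² − [2·3/2]²
= 6175225 − 9 = 6175216

Σk³ = 6175216


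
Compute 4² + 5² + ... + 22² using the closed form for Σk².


Σₖ₌4^22 k² = Σₖ₌₁^22 k² − Σₖ₌₁^3 k²
= 22·23·45/6 − 3·4·7/6
= 3795 − 14 = 3781

Σk² = 3781


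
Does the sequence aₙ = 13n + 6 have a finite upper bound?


aₙ = 13n + 6 → as n→∞, aₙ→∞
No finite upper bound exists
The sequence is UNBOUNDED

Unbounded (aₙ → ∞ as n → ∞)


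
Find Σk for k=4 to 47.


Σₖ₌4^47 k = Σₖ₌₁^47 k − Σₖ₌₁^3 k
= 47·48/2 − 3·4/2
= 1128 − 6 = 1122

Σk = 1122


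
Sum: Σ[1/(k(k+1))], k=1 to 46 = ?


1/(k(k+1)) = 1/k - 1/(k+1) (partial fractions)
Telescoping: Σ = 1 - 1/47 = 46/47

Sum = 46/47


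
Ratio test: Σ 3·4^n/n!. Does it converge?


aₙ = 3·4^n/n!
a_{n+1}/aₙ = 4^(n+1)/(n+1)! × n!/4^n  (constant 3 cancels)
= 4/(n+1)
L = lim(n→∞) 4/(n+1) = 0
L < 1 → series CONVERGES

Converges (ratio test: L = 0 < 1)


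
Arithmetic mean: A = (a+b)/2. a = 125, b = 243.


AM = (125 + 243)/2 = 368/2 = 184

AM = 184


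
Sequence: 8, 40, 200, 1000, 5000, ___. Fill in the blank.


Pattern: geometric (r=5)
Terms: 8, 40, 200, 1000, 5000
Next term = 25000

Next term = 25000


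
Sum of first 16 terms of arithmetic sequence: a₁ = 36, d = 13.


aₙ = 36 + (16-1)×13 = 231
Sₙ = n(a₁+aₙ)/2 = 16×(36+231)/2
= 16×267/2 = 2136

S_16 = 2136


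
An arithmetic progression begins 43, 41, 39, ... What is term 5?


aₙ = a₁ + (n-1)d
= 43 + (5-1)×-2
= 43 - 8
= 35

a_5 = 35


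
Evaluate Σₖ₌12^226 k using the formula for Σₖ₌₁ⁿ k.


Σₖ₌12^226 k = Σₖ₌₁^226 k − Σₖ₌₁^11 k
= 226·227/2 − 11·12/2
= 25651 − 66 = 25585

Σk = 25585


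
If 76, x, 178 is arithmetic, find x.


AM = (76 + 178)/2 = 254/2 = 127

AM = 127


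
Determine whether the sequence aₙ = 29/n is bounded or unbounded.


a₁ = 29, a₂ = 29/2, a₃ = 29/3, ...
0 < aₙ ≤ 29 for all n ≥ 1
Lower bound: 0, Upper bound: 29
The sequence IS bounded

Bounded (0 < aₙ ≤ 29)


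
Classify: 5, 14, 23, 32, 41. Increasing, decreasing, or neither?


Differences: 9, 9, 9, 9
All differences > 0 → strictly INCREASING

Monotonically increasing


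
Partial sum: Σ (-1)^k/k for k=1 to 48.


S = -1 + 1/2 - 1/3 + 1/4 - 1/5 + 1/6 - 1/7 + 1/8 ± ...
= -0.6828
(Full series converges to -ln(2) ≈ -0.6931)

S_48 = -0.6828


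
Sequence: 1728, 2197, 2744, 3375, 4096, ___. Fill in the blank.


Pattern: perfect cubes: n³
Terms: 1728, 2197, 2744, 3375, 4096
Next term = 4913

Next term = 4913


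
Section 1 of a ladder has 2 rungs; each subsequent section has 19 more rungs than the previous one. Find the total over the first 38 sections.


aₙ = 2 + (38-1)×19 = 705
Sₙ = n(a₁+aₙ)/2 = 38×(2+705)/2
= 38×707/2 = 13433

S_38 = 13433


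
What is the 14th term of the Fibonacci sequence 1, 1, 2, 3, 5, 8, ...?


Fibonacci sequence: 1, 1, 2, 3, 5, 8, 13, 21, 34, 55, 89, ...
F(14) = 377

F(14) = 377


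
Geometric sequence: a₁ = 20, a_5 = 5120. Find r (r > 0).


r^(n-1) = aₙ/a₁
r^4 = 5120/20 = 256
r = 256^(1/4)
= ±4; taking r > 0 gives r = 4

r = 4


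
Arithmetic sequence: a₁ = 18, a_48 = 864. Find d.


d = (aₙ - a₁)/(n-1)
= (864 - 18)/(48-1)
= 846/47 = 18

d = 18


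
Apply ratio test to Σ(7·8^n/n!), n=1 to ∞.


aₙ = 7·8^n/n!
a_{n+1}/aₙ = 8^(n+1)/(n+1)! × n!/8^n  (constant 7 cancels)
= 8/(n+1)
L = lim(n→∞) 8/(n+1) = 0
L < 1 → series CONVERGES

Converges (ratio test: L = 0 < 1)


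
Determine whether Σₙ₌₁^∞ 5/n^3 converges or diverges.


p-series test: Σ c/n^p converges if p > 1, diverges if p ≤ 1 (constant c > 0 doesn't affect convergence).
p = 3
3 > 1 → CONVERGES

Converges (p = 3 > 1)


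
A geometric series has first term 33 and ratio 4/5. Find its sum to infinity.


S∞ = a₁/(1-r) = 33/(1 - 4/5)
= 33/(1/5)
= 165

S∞ = 165


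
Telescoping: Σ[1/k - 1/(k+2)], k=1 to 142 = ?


Telescoping with gap 2: two head and two tail terms survive.
= (1 + 1/2) - (1/143 + 1/144)
= 3/2 - 1/143 - 1/144 = 30601/20592

Sum = 30601/20592


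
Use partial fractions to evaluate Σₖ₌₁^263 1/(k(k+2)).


1/(k(k+2)) = (1/2)·(1/k - 1/(k+2)) (partial fractions)
Telescoping: Σ = (1/2)·(1 + 1/2 - 1/264 - 1/265) = 104411/139920

Sum = 104411/139920


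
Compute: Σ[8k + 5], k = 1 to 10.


Σ(8k+5) = 8·Σk + 5·n
= 8·55 + 5·10
= 440 + 50 = 490

Σ = 490


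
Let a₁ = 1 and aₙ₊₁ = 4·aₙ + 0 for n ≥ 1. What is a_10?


Computing step by step:
a_1 = 1
a_2 = 4
a_3 = 16
a_4 = 64
a_5 = 256
a_6 = 1024
a_7 = 4096
a_8 = 16384
a_9 = 65536
a_10 = 262144


a_10 = 262144


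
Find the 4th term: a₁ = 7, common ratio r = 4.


aₙ = a₁·r^(n-1)
= 7×4^3
= 7×64
= 448

a_4 = 448


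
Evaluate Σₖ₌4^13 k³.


Σₖ₌4^13 k³ = [13·14/2]² − [3·4/2]²
= 8281 − 36 = 8245

Σk³ = 8245


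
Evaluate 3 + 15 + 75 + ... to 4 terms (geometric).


Sₙ = 3×(5^4 - 1)/(5 - 1)
= 3×(625 - 1)/4
= 3×624/4
= 468

S_4 = 468


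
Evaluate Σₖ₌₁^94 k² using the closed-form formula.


n = 94
n(n+1)(2n+1)/6 = 94×95×189/6
= 1687770/6 = 281295

Σk² = 281295


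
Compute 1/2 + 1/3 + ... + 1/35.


Σₖ₌2^35 1/k = 1/2 + 1/3 + 1/4 + ... + 1/35
= 41309674280509/13127595717600
≈ 3.1468

Sum = 41309674280509/13127595717600 ≈ 3.1468


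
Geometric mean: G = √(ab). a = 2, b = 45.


GM = √(2×45) = √90 = 9.4868

GM = 9.4868


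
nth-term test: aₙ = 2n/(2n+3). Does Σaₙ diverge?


lim(n→∞) 2n/(2n+3) = 2/2 = 1  (divide numerator and denominator by n)
lim aₙ = 1 ≠ 0 → series DIVERGES

Diverges (lim aₙ = 1 ≠ 0)


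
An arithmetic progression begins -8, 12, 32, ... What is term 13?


aₙ = a₁ + (n-1)d
= -8 + (13-1)×20
= -8 + 240
= 232

a_13 = 232


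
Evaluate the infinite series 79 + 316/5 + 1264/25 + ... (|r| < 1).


S∞ = a₁/(1-r) = 79/(1 - 4/5)
= 79/(1/5)
= 395

S∞ = 395


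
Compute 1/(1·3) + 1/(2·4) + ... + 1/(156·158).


1/(k(k+2)) = (1/2)·(1/k - 1/(k+2)) (partial fractions)
Telescoping: Σ = (1/2)·(1 + 1/2 - 1/157 - 1/158) = 18447/24806

Sum = 18447/24806


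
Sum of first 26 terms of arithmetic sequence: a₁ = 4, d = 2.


aₙ = 4 + (26-1)×2 = 54
Sₙ = n(a₁+aₙ)/2 = 26×(4+54)/2
= 26×58/2 = 754

S_26 = 754


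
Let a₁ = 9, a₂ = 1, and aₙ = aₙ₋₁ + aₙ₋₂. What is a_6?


Computing iteratively: 9, 1, 10, 11, 21, 32
a_6 = 32

a_6 = 32


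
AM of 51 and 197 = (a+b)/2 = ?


AM = (51 + 197)/2 = 248/2 = 124

AM = 124


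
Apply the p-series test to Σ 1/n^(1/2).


p-series test: Σ c/n^p converges if p > 1, diverges if p ≤ 1 (constant c > 0 doesn't affect convergence).
p = 1/2
1/2 ≤ 1 → DIVERGES

Diverges (p = 1/2 ≤ 1)


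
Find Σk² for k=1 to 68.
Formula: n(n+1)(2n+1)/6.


n = 68
n(n+1)(2n+1)/6 = 68×69×137/6
= 642804/6 = 107134

Σk² = 107134


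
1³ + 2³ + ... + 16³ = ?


n(n+1)/2 = 16×17/2 = 136
Σk³ = 136² = 18496

Σk³ = 18496


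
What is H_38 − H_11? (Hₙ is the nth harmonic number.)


Σₖ₌12^38 1/k = 1/12 + 1/13 + 1/14 + ... + 1/38
= 922056143114129/763275922437600
≈ 1.208

Sum = 922056143114129/763275922437600 ≈ 1.208


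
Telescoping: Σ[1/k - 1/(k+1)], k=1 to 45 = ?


Telescoping: adjacent terms cancel.
= 1/1 - 1/46
= 1 - 1/46 = 45/46

Sum = 45/46


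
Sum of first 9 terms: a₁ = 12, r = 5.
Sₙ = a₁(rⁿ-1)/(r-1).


Sₙ = 12×(5^9 - 1)/(5 - 1)
= 12×(1953125 - 1)/4
= 12×1953124/4
= 5859372

S_9 = 5859372


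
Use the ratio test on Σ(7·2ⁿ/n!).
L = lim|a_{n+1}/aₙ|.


aₙ = 7·2^n/n!
a_{n+1}/aₙ = 2^(n+1)/(n+1)! × n!/2^n  (constant 7 cancels)
= 2/(n+1)
L = lim(n→∞) 2/(n+1) = 0
L < 1 → series CONVERGES

Converges (ratio test: L = 0 < 1)


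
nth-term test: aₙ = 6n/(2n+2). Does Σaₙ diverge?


lim(n→∞) 6n/(2n+2) = 6/2 = 3  (divide numerator and denominator by n)
lim aₙ = 3 ≠ 0 → series DIVERGES

Diverges (lim aₙ = 3 ≠ 0)


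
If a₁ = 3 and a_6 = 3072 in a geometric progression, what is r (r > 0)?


r^(n-1) = aₙ/a₁
r^5 = 3072/3 = 1024
r = 1024^(1/5)
= 4

r = 4


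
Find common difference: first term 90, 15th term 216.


d = (aₙ - a₁)/(n-1)
= (216 - 90)/(15-1)
= 126/14 = 9

d = 9


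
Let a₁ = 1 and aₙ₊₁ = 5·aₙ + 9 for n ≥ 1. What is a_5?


Computing step by step:
a_1 = 1
a_2 = 14
a_3 = 79
a_4 = 404
a_5 = 2029


a_5 = 2029


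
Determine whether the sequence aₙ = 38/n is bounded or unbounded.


a₁ = 38, a₂ = 38/2, a₃ = 38/3, ...
0 < aₙ ≤ 38 for all n ≥ 1
Lower bound: 0, Upper bound: 38
The sequence IS bounded

Bounded (0 < aₙ ≤ 38)


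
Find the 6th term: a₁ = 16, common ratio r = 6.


aₙ = a₁·r^(n-1)
= 16×6^5
= 16×7776
= 124416

a_6 = 124416


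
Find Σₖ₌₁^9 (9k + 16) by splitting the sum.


Σ(9k+16) = 9·Σk + 16·n
= 9·45 + 16·9
= 405 + 144 = 549

Σ = 549
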